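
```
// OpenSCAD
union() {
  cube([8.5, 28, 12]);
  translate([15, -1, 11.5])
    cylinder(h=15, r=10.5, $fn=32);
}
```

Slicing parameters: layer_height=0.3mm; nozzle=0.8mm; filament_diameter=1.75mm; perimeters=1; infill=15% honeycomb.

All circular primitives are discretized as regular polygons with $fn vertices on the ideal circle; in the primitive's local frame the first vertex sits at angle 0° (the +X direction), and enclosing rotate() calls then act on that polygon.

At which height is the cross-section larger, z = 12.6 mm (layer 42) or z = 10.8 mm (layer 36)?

layer 42 (z = 12.6 mm)

Layer 42 (z = 12.6): the cube does not reach this height (z outside [0, 12]); the r=10.5 cylinder at (15, -1) gives a regular 32-gon of circumradius 10.5 (constant along its height) (area = (32/2)·10.500²·sin(360°/32) = 344.14 mm²); Combining (union): only the r=10.5 cylinder at (15, -1) is present, so the union is just that shape — area = 344.14 mm². So its area = 344.14 mm². Layer 36 (z = 10.8): the cube is present — its section is the full 8.5×28 rectangle (area 238.00 mm²); the cylinder at (15, -1) is not intersected at this z (z outside [11.5, 26.5]); Combining (union): only the 8.5×28 cube is present, so the union is just that shape — area = 238.00 mm². So its area = 238.00 mm². Layer 42 is larger (344.14 vs 238.00 mm²).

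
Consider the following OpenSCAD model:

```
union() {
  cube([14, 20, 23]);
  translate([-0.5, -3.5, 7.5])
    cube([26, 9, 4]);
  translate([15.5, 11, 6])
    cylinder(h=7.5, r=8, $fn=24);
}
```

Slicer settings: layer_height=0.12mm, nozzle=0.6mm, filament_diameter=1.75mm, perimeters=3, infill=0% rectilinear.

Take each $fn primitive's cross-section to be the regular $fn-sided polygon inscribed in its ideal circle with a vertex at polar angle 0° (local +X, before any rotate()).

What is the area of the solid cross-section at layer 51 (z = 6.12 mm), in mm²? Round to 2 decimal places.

At z = 6.12 mm: the cube (footprint 14×20) is included at this height (area 280.00 mm²); the cube at (-0.5, -3.5) is not intersected at this z (z outside [7.5, 11.5]); the cylinder at (15.5, 11): section is a regular 24-gon, circumradius r=8 (area = (24/2)·8.000²·sin(360°/24) = 198.77 mm²); Merging all regions: the regions partially overlap — summed areas 478.77 mm² minus the doubly-counted overlap 75.68 mm² gives 403.09 mm² — area = 403.09 mm². Overall, the cross-section is a single solid region. Net area = 403.09 mm².

403.09 mm²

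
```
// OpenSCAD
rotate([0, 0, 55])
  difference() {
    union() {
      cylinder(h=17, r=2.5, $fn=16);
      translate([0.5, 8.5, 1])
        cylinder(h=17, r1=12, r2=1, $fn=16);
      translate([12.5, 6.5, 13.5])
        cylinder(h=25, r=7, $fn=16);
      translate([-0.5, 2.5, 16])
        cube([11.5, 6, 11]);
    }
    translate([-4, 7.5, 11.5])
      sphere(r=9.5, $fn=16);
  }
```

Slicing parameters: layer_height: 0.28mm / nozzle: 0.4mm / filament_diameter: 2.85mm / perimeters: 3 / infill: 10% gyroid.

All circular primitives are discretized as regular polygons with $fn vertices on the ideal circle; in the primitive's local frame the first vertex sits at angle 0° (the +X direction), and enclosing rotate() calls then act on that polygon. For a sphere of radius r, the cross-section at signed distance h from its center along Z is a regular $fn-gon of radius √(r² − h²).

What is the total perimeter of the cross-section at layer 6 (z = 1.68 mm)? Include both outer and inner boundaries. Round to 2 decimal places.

At z = 1.68 mm: the cylinder: section is a regular 16-gon, circumradius r=2.5 (perimeter = 2·16·2.500·sin(180°/16) = 15.61 mm); the cone at (0.5, 8.5): at t=0.040 of its height the radius interpolates to r₁+(r₂−r₁)t = 11.560, giving a regular 16-gon of that circumradius (perimeter = 2·16·11.560·sin(180°/16) = 72.17 mm); the cylinder at (12.5, 6.5) is absent (z outside [13.5, 38.5]); the cube at (-0.5, 2.5) does not reach this height (z outside [16, 27]); Taking the union: the r=2.5 cylinder lies entirely inside the cone at (0.5, 8.5), so the union is just the cone at (0.5, 8.5) — boundary = 72.17 mm; the sphere at (-4, 7.5) is not intersected at this z (|z−center|=9.820 > r=9.5); Subtracting the remaining from the first: none of the subtracted shapes is present at this height, so the result so far is unchanged — boundary = 72.17 mm; (whole slice rotated 55° about Z — lengths, areas and connectivity unchanged). Overall, the cross-section is a single solid region. Total boundary length (outer) = 72.17 mm.

72.17 mm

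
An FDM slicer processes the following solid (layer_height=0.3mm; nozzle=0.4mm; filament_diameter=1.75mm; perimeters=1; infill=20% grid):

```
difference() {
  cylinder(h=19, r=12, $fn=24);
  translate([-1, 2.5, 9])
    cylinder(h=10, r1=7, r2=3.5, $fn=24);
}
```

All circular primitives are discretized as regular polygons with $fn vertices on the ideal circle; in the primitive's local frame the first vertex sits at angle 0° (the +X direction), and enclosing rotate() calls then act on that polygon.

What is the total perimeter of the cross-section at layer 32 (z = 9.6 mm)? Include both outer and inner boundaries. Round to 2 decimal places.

At z = 9.6 mm: the cylinder: section is a regular 24-gon, circumradius r=12 (perimeter = 2·24·12.000·sin(180°/24) = 75.18 mm); the cone at (-1, 2.5) (r1=7→r2=3.5) has section circumradius 6.790 here — a regular 24-gon (perimeter = 2·24·6.790·sin(180°/24) = 42.54 mm); After the difference (first − rest): starting from the r=12 cylinder, the cone at (-1, 2.5) lies wholly inside it (removes its full 143.19 mm² and its 42.54 mm outline becomes a hole wall) — boundary (outer + 1 inner loop) = 117.72 mm. Overall, the cross-section is one region with 1 hole. Total boundary length (outer + inner) = 117.72 mm.

117.72 mm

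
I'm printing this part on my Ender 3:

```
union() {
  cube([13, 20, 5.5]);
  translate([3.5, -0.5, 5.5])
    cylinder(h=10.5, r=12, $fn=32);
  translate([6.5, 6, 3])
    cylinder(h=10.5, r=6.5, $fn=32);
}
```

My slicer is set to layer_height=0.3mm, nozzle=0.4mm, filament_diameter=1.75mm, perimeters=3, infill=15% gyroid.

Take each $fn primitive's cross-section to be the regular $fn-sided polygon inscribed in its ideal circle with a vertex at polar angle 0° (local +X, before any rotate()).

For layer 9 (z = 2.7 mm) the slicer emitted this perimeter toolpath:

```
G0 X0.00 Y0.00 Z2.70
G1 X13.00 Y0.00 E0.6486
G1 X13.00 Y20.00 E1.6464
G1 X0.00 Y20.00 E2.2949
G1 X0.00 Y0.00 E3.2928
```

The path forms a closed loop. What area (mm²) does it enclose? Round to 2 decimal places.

Apply the shoelace formula to the sequence of (X, Y) vertices; enclosed area = 260.00 mm².

260.00 mm²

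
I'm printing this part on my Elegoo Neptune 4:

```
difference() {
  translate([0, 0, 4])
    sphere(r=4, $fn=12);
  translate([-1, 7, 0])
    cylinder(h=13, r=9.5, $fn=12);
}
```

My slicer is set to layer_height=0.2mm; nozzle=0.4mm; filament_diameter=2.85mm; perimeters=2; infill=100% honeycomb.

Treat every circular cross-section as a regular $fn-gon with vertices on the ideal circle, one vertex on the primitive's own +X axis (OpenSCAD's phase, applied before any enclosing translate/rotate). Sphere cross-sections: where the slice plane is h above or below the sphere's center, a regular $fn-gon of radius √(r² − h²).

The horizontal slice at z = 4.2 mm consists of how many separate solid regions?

1

At z = 4.2 mm: the r=4 sphere contributes a regular 12-gon of circumradius √(4²−0.2²) = 3.995; the r=9.5 cylinder at (-1, 7) contributes a regular 12-gon of circumradius 9.5; Subtracting the remaining from the first: starting from the r=4 sphere, the r=9.5 cylinder at (-1, 7) partially overlaps it — only the 38.76 mm² overlap (of its 270.75 mm²) is removed, clipping the outline — 1 connected region. The result has 1 disconnected region.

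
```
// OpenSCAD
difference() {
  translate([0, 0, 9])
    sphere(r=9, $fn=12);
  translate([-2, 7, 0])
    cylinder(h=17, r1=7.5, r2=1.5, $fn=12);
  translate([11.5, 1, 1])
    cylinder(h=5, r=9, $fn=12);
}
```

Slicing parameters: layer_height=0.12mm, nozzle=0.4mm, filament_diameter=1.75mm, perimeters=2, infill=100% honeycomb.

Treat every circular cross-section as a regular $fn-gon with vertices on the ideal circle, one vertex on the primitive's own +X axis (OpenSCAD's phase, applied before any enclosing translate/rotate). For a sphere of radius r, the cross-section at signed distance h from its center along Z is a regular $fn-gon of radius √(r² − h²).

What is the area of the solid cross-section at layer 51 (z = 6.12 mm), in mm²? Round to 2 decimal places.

170.51 mm²

At z = 6.12 mm: the r=9 sphere slices to a regular 12-gon of circumradius 8.527 (√(r²−h²) with h=2.88 from center) (area = (12/2)·8.527²·sin(360°/12) = 218.12 mm²); the cone at (-2, 7): at t=0.360 of its height the radius interpolates to r₁+(r₂−r₁)t = 5.340, giving a regular 12-gon of that circumradius (area = (12/2)·5.340²·sin(360°/12) = 85.55 mm²); the cylinder at (11.5, 1) is not intersected at this z (z outside [1, 6]); Taking the first minus the rest: starting from the r=9 sphere (218.12 mm²), the cone at (-2, 7) partially overlaps it — only the 47.61 mm² overlap (of its 85.55 mm²) is removed, clipping the outline — area = 170.51 mm². Overall, the cross-section is a single solid region. Net area = 170.51 mm².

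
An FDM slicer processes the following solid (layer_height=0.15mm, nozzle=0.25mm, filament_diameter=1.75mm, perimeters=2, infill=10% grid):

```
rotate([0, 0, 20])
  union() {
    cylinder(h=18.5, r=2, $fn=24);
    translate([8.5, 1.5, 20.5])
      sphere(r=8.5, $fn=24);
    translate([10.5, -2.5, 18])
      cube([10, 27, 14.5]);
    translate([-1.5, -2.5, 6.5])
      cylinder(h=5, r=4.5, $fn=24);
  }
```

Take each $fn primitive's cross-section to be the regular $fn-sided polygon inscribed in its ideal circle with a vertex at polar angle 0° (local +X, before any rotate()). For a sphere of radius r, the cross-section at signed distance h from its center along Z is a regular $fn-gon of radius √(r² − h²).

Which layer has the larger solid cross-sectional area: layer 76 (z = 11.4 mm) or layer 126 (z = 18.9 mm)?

Layer 76 (z = 11.4): the r=2 cylinder contributes a regular 24-gon of circumradius 2 (area = (24/2)·2.000²·sin(360°/24) = 12.42 mm²); the sphere at (8.5, 1.5) does not reach this height (|z−center|=9.100 > r=8.5); the cube at (10.5, -2.5) does not reach this height (z outside [18, 32.5]); the r=4.5 cylinder at (-1.5, -2.5) contributes a regular 24-gon of circumradius 4.5 (area = (24/2)·4.500²·sin(360°/24) = 62.89 mm²); Taking the union: the regions partially overlap — summed areas 75.32 mm² minus the doubly-counted overlap 11.51 mm² gives 63.81 mm² — area = 63.81 mm²; (whole slice rotated 20° about Z — lengths, areas and connectivity unchanged). So its area = 63.81 mm². Layer 126 (z = 18.9): the cylinder is not intersected at this z (z outside [0, 18.5]); the sphere at (8.5, 1.5): section is a regular 24-gon, circumradius = √(r²−h²) = √(8.5²−1.6²) = 8.348 (area = (24/2)·8.348²·sin(360°/24) = 216.45 mm²); the 10×27 cube at (10.5, -2.5) contributes its full rectangle (area 270.00 mm²); the cylinder at (-1.5, -2.5) is not intersected at this z (z outside [6.5, 11.5]); Merging all regions: the regions partially overlap — summed areas 486.45 mm² minus the doubly-counted overlap 61.54 mm² gives 424.91 mm² — area = 424.91 mm²; (whole slice rotated 20° about Z — lengths, areas and connectivity unchanged). So its area = 424.91 mm². Layer 126 is larger (424.91 vs 63.81 mm²).

layer 126 (z = 18.9 mm)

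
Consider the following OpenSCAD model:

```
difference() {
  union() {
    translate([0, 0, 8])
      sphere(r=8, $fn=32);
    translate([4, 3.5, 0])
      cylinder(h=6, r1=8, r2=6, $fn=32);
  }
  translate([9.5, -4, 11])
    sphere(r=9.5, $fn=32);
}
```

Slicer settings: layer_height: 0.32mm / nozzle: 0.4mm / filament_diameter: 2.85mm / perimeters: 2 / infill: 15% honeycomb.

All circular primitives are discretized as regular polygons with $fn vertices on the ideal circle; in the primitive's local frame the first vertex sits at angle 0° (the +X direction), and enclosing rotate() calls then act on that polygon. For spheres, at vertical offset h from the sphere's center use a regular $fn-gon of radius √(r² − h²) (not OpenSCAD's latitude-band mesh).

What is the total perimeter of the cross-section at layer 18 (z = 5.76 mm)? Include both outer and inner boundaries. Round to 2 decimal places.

At z = 5.76 mm: the r=8 sphere contributes a regular 32-gon of circumradius √(8²−2.24²) = 7.680 (perimeter = 2·32·7.680·sin(180°/32) = 48.18 mm); the cone at (4, 3.5): at t=0.960 of its height the radius interpolates to r₁+(r₂−r₁)t = 6.080, giving a regular 32-gon of that circumradius (perimeter = 2·32·6.080·sin(180°/32) = 38.14 mm); Combining (union): the regions partially overlap (shared area 75.17 mm²), so the edge portions inside another operand are dropped and the merged outline is re-measured after clipping — boundary = 54.53 mm; the r=9.5 sphere at (9.5, -4) slices to a regular 32-gon of circumradius 7.924 (√(r²−h²) with h=5.24 from center) (perimeter = 2·32·7.924·sin(180°/32) = 49.71 mm); Subtracting the remaining from the first: starting from that combined region, the r=9.5 sphere at (9.5, -4) partially overlaps it — only the 52.37 mm² overlap (of its 196.00 mm²) is removed, clipping the outline — boundary = 56.52 mm. Overall, the cross-section is a single solid region. Total boundary length (outer) = 56.52 mm.

56.52 mm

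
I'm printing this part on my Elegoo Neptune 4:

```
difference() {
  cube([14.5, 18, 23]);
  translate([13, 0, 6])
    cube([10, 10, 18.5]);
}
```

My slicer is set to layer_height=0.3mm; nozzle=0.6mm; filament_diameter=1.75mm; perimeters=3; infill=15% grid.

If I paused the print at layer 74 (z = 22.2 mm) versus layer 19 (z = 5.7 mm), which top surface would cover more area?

layer 19 (z = 5.7 mm)

Layer 74 (z = 22.2): the 14.5×18 cube contributes its full rectangle (area 261.00 mm²); the cube at (13, 0) is present — its section is the full 10×10 rectangle (area 100.00 mm²); Subtracting the remaining from the first: starting from the 14.5×18 cube (261.00 mm²), the 10×10 cube at (13, 0) partially overlaps it — only the 15.00 mm² overlap (of its 100.00 mm²) is removed, clipping the outline — area = 246.00 mm². So its area = 246.00 mm². Layer 19 (z = 5.7): the cube is present — its section is the full 14.5×18 rectangle (area 261.00 mm²); the cube at (13, 0) does not reach this height (z outside [6, 24.5]); Taking the first minus the rest: none of the subtracted shapes is present at this height, so the 14.5×18 cube is unchanged — area = 261.00 mm². So its area = 261.00 mm². Layer 19 is larger (261.00 vs 246.00 mm²).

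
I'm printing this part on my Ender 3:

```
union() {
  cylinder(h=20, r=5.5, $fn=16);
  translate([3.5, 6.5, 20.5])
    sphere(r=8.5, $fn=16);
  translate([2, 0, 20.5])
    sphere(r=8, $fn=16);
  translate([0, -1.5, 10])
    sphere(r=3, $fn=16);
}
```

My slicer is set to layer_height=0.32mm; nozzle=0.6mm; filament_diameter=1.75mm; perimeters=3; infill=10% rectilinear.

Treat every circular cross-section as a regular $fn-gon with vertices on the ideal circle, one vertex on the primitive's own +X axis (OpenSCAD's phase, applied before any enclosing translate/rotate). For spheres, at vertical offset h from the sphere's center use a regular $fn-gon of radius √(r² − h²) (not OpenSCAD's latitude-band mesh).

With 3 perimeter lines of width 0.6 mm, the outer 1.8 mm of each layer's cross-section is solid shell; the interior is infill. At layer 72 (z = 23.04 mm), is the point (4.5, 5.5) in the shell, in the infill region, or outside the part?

infill

At z = 23.04 mm: the cylinder does not reach this height (z outside [0, 20]); the r=8.5 sphere at (3.5, 6.5) slices to a regular 16-gon of circumradius 8.112 (√(r²−h²) with h=2.54 from center); the r=8 sphere at (2, 0) contributes a regular 16-gon of circumradius √(8²−2.54²) = 7.586; the sphere at (0, -1.5) is not intersected at this z (|z−center|=13.040 > r=3); Taking the union: the regions partially overlap (shared area 88.42 mm²), so overlapping operands fuse into one piece — 1 connected region. Overall, the cross-section is a single solid region. The nearest boundary edge runs (10.99, 3.40)→(9.39, 0.99); distance from the point to it = 6.57 mm. The point is inside the cross-section and 6.57 mm from the nearest boundary — more than the 1.8 mm shell width (3 × 0.6), so it's in the infill interior.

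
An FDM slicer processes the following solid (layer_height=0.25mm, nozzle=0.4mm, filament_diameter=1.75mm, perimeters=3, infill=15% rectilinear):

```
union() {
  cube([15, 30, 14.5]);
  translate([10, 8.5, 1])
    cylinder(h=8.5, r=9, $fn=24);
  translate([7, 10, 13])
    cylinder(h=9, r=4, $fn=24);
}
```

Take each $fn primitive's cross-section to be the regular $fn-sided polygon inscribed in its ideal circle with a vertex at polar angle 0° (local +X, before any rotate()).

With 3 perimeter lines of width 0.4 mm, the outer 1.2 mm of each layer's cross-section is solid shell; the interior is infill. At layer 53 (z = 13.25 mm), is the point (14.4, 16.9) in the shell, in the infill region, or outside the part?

At z = 13.25 mm: the cube (footprint 15×30) is included at this height; the cylinder at (10, 8.5) is not intersected at this z (z outside [1, 9.5]); the cylinder at (7, 10): section is a regular 24-gon, circumradius r=4; Merging all regions: the r=4 cylinder at (7, 10) lies entirely inside the 15×30 cube, so the union is just the 15×30 cube — 1 connected region. Overall, the cross-section is a single solid region. The nearest boundary edge runs (15.00, 30.00)→(15.00, 0.00); distance from the point to it = 0.60 mm. The point is inside the cross-section, 0.60 mm from the nearest boundary — within the 1.2 mm shell band (3 × 0.4).

shell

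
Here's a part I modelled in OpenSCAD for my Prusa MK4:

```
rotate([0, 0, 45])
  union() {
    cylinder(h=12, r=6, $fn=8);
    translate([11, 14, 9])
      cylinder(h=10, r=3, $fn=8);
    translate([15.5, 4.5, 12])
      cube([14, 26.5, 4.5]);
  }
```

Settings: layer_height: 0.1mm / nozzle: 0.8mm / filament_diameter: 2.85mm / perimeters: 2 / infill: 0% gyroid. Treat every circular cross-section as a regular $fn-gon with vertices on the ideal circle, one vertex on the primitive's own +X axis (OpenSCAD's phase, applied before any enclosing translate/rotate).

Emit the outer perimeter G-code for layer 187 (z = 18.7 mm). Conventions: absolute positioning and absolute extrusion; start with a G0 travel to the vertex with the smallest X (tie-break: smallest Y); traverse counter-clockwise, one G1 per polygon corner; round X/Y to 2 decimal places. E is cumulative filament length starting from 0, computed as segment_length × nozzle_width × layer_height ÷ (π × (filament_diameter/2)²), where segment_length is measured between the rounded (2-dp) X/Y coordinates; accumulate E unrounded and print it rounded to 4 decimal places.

At z = 18.7 mm: the cylinder does not reach this height (z outside [0, 12]); the r=3 cylinder at (11, 14) gives a regular 8-gon of circumradius 3 (constant along its height); the cube at (15.5, 4.5) is not intersected at this z (z outside [12, 16.5]); Merging all regions: only the r=3 cylinder at (11, 14) is present, so the union is just that shape — 1 connected region; (rotated 45° about Z; rotation is an isometry so areas/perimeters/island counts are preserved). The outline is a single polygon with 8 vertices. Extrusion per mm of travel: 0.8 × 0.1 / (π × 1.425²) = 0.012540. Accumulating E over each segment gives final E = 0.2303.

G0 X-5.12 Y17.68 Z18.70
G1 X-4.24 Y15.56 E0.0288
G1 X-2.12 Y14.68 E0.0576
G1 X0.00 Y15.56 E0.0864
G1 X0.88 Y17.68 E0.1151
G1 X0.00 Y19.80 E0.1439
G1 X-2.12 Y20.68 E0.1727
G1 X-4.24 Y19.80 E0.2015
G1 X-5.12 Y17.68 E0.2303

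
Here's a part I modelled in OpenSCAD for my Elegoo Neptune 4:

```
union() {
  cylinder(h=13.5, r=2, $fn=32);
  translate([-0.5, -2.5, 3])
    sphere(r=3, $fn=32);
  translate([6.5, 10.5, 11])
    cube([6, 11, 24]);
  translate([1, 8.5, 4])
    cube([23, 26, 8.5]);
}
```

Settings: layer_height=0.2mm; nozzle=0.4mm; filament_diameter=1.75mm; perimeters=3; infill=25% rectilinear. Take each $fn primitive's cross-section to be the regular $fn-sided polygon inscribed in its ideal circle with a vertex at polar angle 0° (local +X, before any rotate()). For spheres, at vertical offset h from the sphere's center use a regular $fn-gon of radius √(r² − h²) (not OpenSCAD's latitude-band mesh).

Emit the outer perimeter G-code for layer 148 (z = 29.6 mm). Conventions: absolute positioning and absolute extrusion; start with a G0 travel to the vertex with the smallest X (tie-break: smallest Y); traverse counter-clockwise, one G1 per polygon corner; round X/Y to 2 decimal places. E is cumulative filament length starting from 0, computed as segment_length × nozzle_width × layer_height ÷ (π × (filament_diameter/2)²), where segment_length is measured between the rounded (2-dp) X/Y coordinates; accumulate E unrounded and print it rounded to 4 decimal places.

At z = 29.6 mm: the cylinder is absent (z outside [0, 13.5]); the sphere at (-0.5, -2.5) is absent (|z−center|=26.600 > r=3); the cube at (6.5, 10.5) is present — its section is the full 6×11 rectangle; the cube at (1, 8.5) does not reach this height (z outside [4, 12.5]); Combining (union): only the 6×11 cube at (6.5, 10.5) is present, so the union is just that shape — 1 connected region. The outline is a single polygon with 4 vertices. Extrusion per mm of travel: 0.4 × 0.2 / (π × 0.875²) = 0.033260. Accumulating E over each segment gives final E = 1.1308.

G0 X6.50 Y10.50 Z29.60
G1 X12.50 Y10.50 E0.1996
G1 X12.50 Y21.50 E0.5654
G1 X6.50 Y21.50 E0.7650
G1 X6.50 Y10.50 E1.1308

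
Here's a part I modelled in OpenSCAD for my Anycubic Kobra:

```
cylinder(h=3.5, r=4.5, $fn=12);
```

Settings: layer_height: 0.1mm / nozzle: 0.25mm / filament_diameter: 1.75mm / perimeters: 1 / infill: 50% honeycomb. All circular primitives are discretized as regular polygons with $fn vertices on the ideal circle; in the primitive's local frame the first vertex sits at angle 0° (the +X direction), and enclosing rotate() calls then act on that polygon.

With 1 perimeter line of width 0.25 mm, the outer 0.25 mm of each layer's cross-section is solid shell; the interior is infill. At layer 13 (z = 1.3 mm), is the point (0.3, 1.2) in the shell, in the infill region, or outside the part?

At z = 1.3 mm: the cylinder: section is a regular 12-gon, circumradius r=4.5. Overall, the cross-section is a single solid region. The nearest boundary edge runs (2.25, 3.90)→(0.00, 4.50); distance from the point to it = 3.11 mm. The point is inside the cross-section and 3.11 mm from the nearest boundary — more than the 0.25 mm shell width (1 × 0.25), so it's in the infill interior.

infill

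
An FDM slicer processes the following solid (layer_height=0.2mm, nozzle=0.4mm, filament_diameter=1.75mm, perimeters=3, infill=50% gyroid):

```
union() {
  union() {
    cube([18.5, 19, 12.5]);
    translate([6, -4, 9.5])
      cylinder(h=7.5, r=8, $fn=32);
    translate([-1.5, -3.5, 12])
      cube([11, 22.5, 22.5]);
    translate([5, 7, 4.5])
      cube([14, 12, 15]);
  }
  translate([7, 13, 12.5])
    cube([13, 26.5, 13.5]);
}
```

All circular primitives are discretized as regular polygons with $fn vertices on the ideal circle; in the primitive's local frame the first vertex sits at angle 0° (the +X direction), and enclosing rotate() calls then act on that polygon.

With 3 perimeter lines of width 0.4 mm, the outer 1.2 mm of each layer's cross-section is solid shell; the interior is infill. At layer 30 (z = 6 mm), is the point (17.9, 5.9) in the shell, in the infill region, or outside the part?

shell

At z = 6 mm: the cube is present — its section is the full 18.5×19 rectangle; the cylinder at (6, -4) is absent (z outside [9.5, 17]); the cube at (-1.5, -3.5) does not reach this height (z outside [12, 34.5]); the 14×12 cube at (5, 7) contributes its full rectangle; Taking the union: the regions partially overlap (shared area 162.00 mm²), so overlapping operands fuse into one piece — 1 connected region; the cube at (7, 13) is absent (z outside [12.5, 26]); Combining (union): only that combined region is present, so the union is just that shape — 1 connected region. Overall, the cross-section is a single solid region. The nearest boundary edge runs (18.50, 7.00)→(18.50, 0.00); distance from the point to it = 0.60 mm. The point is inside the cross-section, 0.60 mm from the nearest boundary — within the 1.2 mm shell band (3 × 0.4).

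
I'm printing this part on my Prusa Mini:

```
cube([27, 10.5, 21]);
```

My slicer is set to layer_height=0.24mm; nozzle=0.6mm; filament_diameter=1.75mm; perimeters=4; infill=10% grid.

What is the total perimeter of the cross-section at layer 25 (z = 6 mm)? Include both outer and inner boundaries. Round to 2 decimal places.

75.00 mm

At z = 6 mm: the 27×10.5 cube contributes its full rectangle (perimeter 75.00 mm). Overall, the cross-section is a single solid region. Total boundary length (outer) = 75.00 mm.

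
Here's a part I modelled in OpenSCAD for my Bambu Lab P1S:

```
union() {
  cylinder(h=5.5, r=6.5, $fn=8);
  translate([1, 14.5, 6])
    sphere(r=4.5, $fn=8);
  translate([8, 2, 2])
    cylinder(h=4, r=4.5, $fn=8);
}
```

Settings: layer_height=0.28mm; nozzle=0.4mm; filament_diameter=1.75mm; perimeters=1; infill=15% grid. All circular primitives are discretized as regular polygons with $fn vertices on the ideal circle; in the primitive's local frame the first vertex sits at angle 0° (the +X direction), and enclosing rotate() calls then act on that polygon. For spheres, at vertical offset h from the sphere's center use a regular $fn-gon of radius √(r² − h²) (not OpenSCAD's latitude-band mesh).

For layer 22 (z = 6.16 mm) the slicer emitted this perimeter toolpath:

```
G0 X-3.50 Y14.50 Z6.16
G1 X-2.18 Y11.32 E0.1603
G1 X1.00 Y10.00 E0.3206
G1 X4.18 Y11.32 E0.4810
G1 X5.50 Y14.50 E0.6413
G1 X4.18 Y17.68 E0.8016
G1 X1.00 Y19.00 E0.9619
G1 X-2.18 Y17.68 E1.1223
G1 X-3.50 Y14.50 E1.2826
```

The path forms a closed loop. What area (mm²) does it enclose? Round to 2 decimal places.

Apply the shoelace formula to the sequence of (X, Y) vertices; enclosed area = 57.24 mm².

57.24 mm²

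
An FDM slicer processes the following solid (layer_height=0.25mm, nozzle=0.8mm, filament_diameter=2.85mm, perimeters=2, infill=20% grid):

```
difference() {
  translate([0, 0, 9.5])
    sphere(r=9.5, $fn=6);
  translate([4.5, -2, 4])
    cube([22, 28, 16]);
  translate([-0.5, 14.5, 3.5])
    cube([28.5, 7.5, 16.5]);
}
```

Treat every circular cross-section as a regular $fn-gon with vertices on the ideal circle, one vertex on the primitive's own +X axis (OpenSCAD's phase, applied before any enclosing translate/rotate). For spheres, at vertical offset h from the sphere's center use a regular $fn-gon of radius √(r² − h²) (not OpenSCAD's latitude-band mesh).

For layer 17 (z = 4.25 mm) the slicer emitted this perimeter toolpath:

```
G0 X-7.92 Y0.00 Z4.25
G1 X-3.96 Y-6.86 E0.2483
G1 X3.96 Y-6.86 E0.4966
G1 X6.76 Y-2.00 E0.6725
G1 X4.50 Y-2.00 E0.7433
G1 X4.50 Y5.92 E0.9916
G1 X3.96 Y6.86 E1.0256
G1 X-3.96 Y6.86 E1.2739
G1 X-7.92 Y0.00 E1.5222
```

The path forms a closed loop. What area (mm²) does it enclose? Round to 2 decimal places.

Apply the shoelace formula to the sequence of (X, Y) vertices; enclosed area = 147.16 mm².

147.16 mm²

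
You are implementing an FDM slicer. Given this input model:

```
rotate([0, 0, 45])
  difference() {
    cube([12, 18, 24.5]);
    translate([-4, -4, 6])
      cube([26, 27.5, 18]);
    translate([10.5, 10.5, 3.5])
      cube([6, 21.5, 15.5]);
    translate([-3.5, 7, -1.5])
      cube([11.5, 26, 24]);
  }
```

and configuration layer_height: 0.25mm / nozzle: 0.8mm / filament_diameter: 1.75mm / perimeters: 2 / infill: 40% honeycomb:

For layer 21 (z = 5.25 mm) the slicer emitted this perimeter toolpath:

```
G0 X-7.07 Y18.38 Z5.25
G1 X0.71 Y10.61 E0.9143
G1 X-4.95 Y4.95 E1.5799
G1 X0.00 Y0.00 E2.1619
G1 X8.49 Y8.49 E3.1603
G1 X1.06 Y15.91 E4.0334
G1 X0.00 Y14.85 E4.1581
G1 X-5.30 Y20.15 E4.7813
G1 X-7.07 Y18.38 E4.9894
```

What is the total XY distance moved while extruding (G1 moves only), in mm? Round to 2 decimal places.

Sum the Euclidean lengths of each G1 segment: total = 60.01 mm.

60.01 mm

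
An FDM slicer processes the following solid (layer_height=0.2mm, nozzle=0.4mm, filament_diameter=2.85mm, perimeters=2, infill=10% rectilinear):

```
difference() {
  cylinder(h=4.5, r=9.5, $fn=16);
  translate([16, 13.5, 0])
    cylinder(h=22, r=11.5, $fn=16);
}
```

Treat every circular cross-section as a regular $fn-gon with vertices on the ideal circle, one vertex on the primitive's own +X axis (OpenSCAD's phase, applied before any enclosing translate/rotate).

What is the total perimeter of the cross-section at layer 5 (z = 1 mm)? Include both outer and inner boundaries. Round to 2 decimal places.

At z = 1 mm: the r=9.5 cylinder contributes a regular 16-gon of circumradius 9.5 (perimeter = 2·16·9.500·sin(180°/16) = 59.31 mm); the r=11.5 cylinder at (16, 13.5) contributes a regular 16-gon of circumradius 11.5 (perimeter = 2·16·11.500·sin(180°/16) = 71.79 mm); After the difference (first − rest): starting from the r=9.5 cylinder, the r=11.5 cylinder at (16, 13.5) misses the remaining region (no effect) — boundary = 59.31 mm. Overall, the cross-section is a single solid region. Total boundary length (outer) = 59.31 mm.

59.31 mm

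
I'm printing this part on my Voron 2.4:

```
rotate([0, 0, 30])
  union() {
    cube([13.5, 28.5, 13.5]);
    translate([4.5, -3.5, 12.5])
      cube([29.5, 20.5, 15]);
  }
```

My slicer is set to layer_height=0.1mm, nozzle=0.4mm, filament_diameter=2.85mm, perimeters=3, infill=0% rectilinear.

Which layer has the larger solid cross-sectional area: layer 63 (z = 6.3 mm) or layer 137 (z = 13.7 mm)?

layer 137 (z = 13.7 mm)

Layer 63 (z = 6.3): the cube is present — its section is the full 13.5×28.5 rectangle (area 384.75 mm²); the cube at (4.5, -3.5) does not reach this height (z outside [12.5, 27.5]); Taking the union: only the 13.5×28.5 cube is present, so the union is just that shape — area = 384.75 mm²; (whole slice rotated 30° about Z — lengths, areas and connectivity unchanged). So its area = 384.75 mm². Layer 137 (z = 13.7): the cube does not reach this height (z outside [0, 13.5]); the 29.5×20.5 cube at (4.5, -3.5) contributes its full rectangle (area 604.75 mm²); Taking the union: only the 29.5×20.5 cube at (4.5, -3.5) is present, so the union is just that shape — area = 604.75 mm²; (rotated 30° about Z; rotation is an isometry so areas/perimeters/island counts are preserved). So its area = 604.75 mm². Layer 137 is larger (604.75 vs 384.75 mm²).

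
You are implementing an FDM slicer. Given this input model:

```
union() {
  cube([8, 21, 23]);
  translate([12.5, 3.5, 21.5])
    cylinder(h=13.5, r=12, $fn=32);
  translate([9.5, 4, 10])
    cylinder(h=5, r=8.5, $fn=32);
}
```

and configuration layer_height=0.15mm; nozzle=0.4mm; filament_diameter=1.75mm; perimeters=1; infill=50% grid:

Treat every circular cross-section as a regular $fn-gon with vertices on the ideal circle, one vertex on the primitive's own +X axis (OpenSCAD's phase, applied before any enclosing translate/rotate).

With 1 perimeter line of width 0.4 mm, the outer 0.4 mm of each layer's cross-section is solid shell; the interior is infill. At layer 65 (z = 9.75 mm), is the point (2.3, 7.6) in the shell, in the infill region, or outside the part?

At z = 9.75 mm: the 8×21 cube contributes its full rectangle; the cylinder at (12.5, 3.5) does not reach this height (z outside [21.5, 35]); the cylinder at (9.5, 4) does not reach this height (z outside [10, 15]); Taking the union: only the 8×21 cube is present, so the union is just that shape — 1 connected region. Overall, the cross-section is a single solid region. The nearest boundary edge runs (0.00, 21.00)→(0.00, 0.00); distance from the point to it = 2.30 mm. The point is inside the cross-section and 2.30 mm from the nearest boundary — more than the 0.4 mm shell width (1 × 0.4), so it's in the infill interior.

infill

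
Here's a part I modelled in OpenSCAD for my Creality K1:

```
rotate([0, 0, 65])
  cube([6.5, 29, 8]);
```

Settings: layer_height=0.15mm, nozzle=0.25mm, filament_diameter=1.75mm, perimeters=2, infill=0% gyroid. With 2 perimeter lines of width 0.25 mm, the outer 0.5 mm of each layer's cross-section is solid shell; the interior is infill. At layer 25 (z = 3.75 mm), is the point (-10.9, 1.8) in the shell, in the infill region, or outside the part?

outside

At z = 3.75 mm: the cube is present — its section is the full 6.5×29 rectangle; (rotated 65° about Z; rotation is an isometry so areas/perimeters/island counts are preserved). Overall, the cross-section is a single solid region. Undo the 65° rotation: the query point maps to (-2.975, 10.639) in the un-rotated model frame. The nearest boundary edge runs (0.00, 29.00)→(0.00, 0.00); distance from the point to it = 2.98 mm. The point is not inside any of the regions above, so it lies outside the cross-section (2.98 mm from the nearest boundary).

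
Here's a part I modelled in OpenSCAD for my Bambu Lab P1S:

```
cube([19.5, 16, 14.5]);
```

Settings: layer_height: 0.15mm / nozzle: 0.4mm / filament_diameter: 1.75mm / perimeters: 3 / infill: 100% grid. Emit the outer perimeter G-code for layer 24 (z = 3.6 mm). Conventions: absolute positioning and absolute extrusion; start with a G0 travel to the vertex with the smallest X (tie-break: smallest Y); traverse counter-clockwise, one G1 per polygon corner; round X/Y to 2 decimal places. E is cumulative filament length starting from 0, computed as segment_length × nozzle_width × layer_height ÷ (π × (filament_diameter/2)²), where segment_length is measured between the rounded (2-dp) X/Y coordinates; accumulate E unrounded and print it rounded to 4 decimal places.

G0 X0.00 Y0.00 Z3.60
G1 X19.50 Y0.00 E0.4864
G1 X19.50 Y16.00 E0.8856
G1 X0.00 Y16.00 E1.3720
G1 X0.00 Y0.00 E1.7711

At z = 3.6 mm: the cube (footprint 19.5×16) is included at this height. The outline is a single polygon with 4 vertices. Extrusion per mm of travel: 0.4 × 0.15 / (π × 0.875²) = 0.024945. Accumulating E over each segment gives final E = 1.7711.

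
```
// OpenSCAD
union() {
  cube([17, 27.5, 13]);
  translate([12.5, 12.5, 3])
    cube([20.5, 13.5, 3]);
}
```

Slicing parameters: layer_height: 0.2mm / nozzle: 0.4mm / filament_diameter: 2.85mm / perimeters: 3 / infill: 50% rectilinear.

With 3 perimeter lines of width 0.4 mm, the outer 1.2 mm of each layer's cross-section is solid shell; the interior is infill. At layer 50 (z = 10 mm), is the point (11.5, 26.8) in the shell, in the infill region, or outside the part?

At z = 10 mm: the cube is present — its section is the full 17×27.5 rectangle; the cube at (12.5, 12.5) is not intersected at this z (z outside [3, 6]); Merging all regions: only the 17×27.5 cube is present, so the union is just that shape — 1 connected region. Overall, the cross-section is a single solid region. The nearest boundary edge runs (17.00, 27.50)→(0.00, 27.50); distance from the point to it = 0.70 mm. The point is inside the cross-section, 0.70 mm from the nearest boundary — within the 1.2 mm shell band (3 × 0.4).

shell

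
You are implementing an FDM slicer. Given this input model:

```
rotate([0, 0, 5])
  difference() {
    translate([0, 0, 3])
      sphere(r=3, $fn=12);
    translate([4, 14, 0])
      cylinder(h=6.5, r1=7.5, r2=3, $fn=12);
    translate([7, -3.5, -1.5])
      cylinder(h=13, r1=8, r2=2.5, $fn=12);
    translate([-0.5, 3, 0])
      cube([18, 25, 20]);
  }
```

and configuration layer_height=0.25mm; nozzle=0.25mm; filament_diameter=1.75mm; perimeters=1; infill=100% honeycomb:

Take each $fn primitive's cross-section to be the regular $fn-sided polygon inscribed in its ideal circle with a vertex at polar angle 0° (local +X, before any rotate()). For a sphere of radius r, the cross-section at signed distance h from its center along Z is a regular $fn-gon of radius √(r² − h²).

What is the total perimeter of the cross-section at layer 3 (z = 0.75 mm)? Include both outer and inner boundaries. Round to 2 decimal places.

At z = 0.75 mm: the sphere: section is a regular 12-gon, circumradius = √(r²−h²) = √(3²−2.25²) = 1.984 (perimeter = 2·12·1.984·sin(180°/12) = 12.33 mm); the cone at (4, 14): at t=0.115 of its height the radius interpolates to r₁+(r₂−r₁)t = 6.981, giving a regular 12-gon of that circumradius (perimeter = 2·12·6.981·sin(180°/12) = 43.36 mm); the cone at (7, -3.5): at t=0.173 of its height the radius interpolates to r₁+(r₂−r₁)t = 7.048, giving a regular 12-gon of that circumradius (perimeter = 2·12·7.048·sin(180°/12) = 43.78 mm); the cube at (-0.5, 3) is present — its section is the full 18×25 rectangle (perimeter 86.00 mm); Taking the first minus the rest: starting from the r=3 sphere, the cone at (4, 14) misses the remaining region (no effect); the cone at (7, -3.5) partially overlaps it — only the 2.22 mm² overlap (of its 149.03 mm²) is removed, clipping the outline; the 18×25 cube at (-0.5, 3) misses the remaining region (no effect) — boundary = 11.91 mm; (rotated 5° about Z; rotation is an isometry so areas/perimeters/island counts are preserved). Overall, the cross-section is a single solid region. Total boundary length (outer) = 11.91 mm.

11.91 mm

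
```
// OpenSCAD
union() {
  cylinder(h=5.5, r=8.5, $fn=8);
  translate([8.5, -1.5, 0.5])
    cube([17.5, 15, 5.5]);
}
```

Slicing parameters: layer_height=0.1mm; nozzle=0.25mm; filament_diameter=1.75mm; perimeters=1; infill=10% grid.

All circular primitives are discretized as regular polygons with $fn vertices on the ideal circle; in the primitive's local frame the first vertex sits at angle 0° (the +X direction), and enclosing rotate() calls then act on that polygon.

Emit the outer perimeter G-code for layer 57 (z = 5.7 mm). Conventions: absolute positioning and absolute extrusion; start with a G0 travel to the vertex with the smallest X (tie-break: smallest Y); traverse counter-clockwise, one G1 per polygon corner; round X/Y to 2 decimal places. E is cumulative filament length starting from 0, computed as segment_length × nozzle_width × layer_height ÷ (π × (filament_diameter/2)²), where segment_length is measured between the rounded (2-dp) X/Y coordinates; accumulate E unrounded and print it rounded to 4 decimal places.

At z = 5.7 mm: the cylinder does not reach this height (z outside [0, 5.5]); the cube at (8.5, -1.5) (footprint 17.5×15) is included at this height; Combining (union): only the 17.5×15 cube at (8.5, -1.5) is present, so the union is just that shape — 1 connected region. The outline is a single polygon with 4 vertices. Extrusion per mm of travel: 0.25 × 0.1 / (π × 0.875²) = 0.010394. Accumulating E over each segment gives final E = 0.6756.

G0 X8.50 Y-1.50 Z5.70
G1 X26.00 Y-1.50 E0.1819
G1 X26.00 Y13.50 E0.3378
G1 X8.50 Y13.50 E0.5197
G1 X8.50 Y-1.50 E0.6756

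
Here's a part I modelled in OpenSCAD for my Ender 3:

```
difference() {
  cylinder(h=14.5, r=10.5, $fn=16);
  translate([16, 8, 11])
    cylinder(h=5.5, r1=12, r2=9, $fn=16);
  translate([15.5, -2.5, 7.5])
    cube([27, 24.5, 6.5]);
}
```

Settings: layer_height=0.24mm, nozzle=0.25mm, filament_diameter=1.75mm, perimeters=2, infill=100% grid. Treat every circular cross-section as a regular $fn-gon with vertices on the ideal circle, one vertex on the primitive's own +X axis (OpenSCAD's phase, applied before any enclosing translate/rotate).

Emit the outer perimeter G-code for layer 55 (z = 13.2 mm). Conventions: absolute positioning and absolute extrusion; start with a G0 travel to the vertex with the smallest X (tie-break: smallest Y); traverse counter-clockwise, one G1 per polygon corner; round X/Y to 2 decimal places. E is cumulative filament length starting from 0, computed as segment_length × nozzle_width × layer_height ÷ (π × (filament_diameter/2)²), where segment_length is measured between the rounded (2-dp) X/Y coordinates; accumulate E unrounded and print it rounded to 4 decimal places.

At z = 13.2 mm: the r=10.5 cylinder gives a regular 16-gon of circumradius 10.5 (constant along its height); the cone at (16, 8): at t=0.400 of its height the radius interpolates to r₁+(r₂−r₁)t = 10.800, giving a regular 16-gon of that circumradius; the cube at (15.5, -2.5) (footprint 27×24.5) is included at this height; Taking the first minus the rest: starting from the r=10.5 cylinder, the cone at (16, 8) partially overlaps it — only the 23.55 mm² overlap (of its 357.09 mm²) is removed, clipping the outline; the 27×24.5 cube at (15.5, -2.5) misses the remaining region (no effect) — 1 connected region. The outline is a single polygon with 18 vertices. Extrusion per mm of travel: 0.25 × 0.24 / (π × 0.875²) = 0.024945. Accumulating E over each segment gives final E = 1.6338.

G0 X-10.50 Y0.00 Z13.20
G1 X-9.70 Y-4.02 E0.1022
G1 X-7.42 Y-7.42 E0.2044
G1 X-4.02 Y-9.70 E0.3065
G1 X0.00 Y-10.50 E0.4087
G1 X4.02 Y-9.70 E0.5110
G1 X7.42 Y-7.42 E0.6131
G1 X9.70 Y-4.02 E0.7152
G1 X10.31 Y-0.94 E0.7935
G1 X8.36 Y0.36 E0.8520
G1 X6.02 Y3.87 E0.9572
G1 X5.20 Y8.00 E1.0623
G1 X5.36 Y8.80 E1.0826
G1 X4.02 Y9.70 E1.1229
G1 X0.00 Y10.50 E1.2251
G1 X-4.02 Y9.70 E1.3274
G1 X-7.42 Y7.42 E1.4295
G1 X-9.70 Y4.02 E1.5316
G1 X-10.50 Y0.00 E1.6338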